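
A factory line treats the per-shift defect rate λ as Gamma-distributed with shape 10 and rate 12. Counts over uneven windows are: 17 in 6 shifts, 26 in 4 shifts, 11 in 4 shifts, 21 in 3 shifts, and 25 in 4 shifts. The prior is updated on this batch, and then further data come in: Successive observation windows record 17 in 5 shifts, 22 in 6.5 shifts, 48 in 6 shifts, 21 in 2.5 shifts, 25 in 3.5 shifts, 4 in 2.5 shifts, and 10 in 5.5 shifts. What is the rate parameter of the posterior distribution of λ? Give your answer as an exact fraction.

Total count: 17 + 26 + 11 + 21 + 25 = 100.
Total exposure: 6 + 4 + 4 + 3 + 4 = 21 shifts.
After the first batch: Gamma(10 + 100, 12 + 21) = Gamma(110, 33).
Total count: 17 + 22 + 48 + 21 + 25 + 4 + 10 = 147.
Total exposure: 5 + 6.5 + 6 + 2.5 + 3.5 + 2.5 + 5.5 = 31.5 shifts.
After the second batch: Gamma(110 + 147, 33 + 31.5) = Gamma(257, 129/2).

129/2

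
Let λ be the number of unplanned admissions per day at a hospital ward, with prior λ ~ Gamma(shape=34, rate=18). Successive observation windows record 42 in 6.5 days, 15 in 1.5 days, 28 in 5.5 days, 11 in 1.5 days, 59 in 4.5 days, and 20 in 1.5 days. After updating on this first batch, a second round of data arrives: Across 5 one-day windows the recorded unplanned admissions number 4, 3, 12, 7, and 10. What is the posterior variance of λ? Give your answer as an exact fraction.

Total count: 42 + 15 + 28 + 11 + 59 + 20 = 175.
Total exposure: 6.5 + 1.5 + 5.5 + 1.5 + 4.5 + 1.5 = 21 days.
After the first batch: Gamma(34 + 175, 18 + 21) = Gamma(209, 39).
Total count: 4 + 3 + 12 + 7 + 10 = 36.
Total exposure: 5 days.
After the second batch: Gamma(209 + 36, 39 + 5) = Gamma(245, 44).
Posterior variance = α'/β'² = 245/1936.

245/1936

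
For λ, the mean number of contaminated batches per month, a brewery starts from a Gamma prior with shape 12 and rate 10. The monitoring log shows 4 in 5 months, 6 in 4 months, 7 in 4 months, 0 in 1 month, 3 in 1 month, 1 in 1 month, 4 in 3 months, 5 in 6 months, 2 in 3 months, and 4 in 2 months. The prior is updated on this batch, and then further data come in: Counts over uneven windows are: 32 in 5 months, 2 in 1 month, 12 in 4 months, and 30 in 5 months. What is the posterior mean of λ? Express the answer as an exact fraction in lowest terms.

Total count: 4 + 6 + 7 + 0 + 3 + 1 + 4 + 5 + 2 + 4 = 36.
Total exposure: 5 + 4 + 4 + 1 + 1 + 1 + 3 + 6 + 3 + 2 = 30 months.
After the first batch: Gamma(12 + 36, 10 + 30) = Gamma(48, 40).
Total count: 32 + 2 + 12 + 30 = 76.
Total exposure: 5 + 1 + 4 + 5 = 15 months.
After the second batch: Gamma(48 + 76, 40 + 15) = Gamma(124, 55).
Posterior mean = α'/β' = 124/55.

124/55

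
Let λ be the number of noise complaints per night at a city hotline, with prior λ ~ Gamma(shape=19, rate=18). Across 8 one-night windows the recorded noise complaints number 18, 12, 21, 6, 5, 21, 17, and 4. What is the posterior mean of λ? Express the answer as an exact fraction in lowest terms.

Total count: 18 + 12 + 21 + 6 + 5 + 21 + 17 + 4 = 104.
Total exposure: 8 nights.
The Gamma prior is conjugate for the Poisson rate, so λ | data ~ Gamma(19+104, 18+8) = Gamma(123, 26).
Posterior mean = α'/β' = 123/26.

123/26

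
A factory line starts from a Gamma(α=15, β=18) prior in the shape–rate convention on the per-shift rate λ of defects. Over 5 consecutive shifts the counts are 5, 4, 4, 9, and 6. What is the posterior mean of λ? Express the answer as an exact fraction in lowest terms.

Total count: 5 + 4 + 4 + 9 + 6 = 28.
Total exposure: 5 shifts.
Gamma(α, β) with Poisson data over total exposure Σt gives posterior Gamma(α+Σx, β+Σt) = Gamma(43, 23).
Posterior mean = α'/β' = 43/23.

43/23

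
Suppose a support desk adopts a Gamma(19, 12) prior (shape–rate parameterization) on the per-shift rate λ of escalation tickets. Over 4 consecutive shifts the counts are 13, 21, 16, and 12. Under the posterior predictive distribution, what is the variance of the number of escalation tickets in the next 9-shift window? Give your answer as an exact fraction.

18225/256

Total count: 13 + 21 + 16 + 12 = 62.
Total exposure: 4 shifts.
Posterior: α' = 19 + 62 = 81, β' = 12 + 4 = 16.
The posterior predictive for a window of length T is Negative Binomial with variance T·α'·(β'+T)/β'² = 9·81·25/256 = 18225/256.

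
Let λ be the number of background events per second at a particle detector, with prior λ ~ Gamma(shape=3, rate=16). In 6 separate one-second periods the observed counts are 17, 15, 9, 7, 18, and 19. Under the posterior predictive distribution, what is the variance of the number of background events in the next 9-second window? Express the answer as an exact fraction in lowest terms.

558/11

Total count: 17 + 15 + 9 + 7 + 18 + 19 = 85.
Total exposure: 6 seconds.
The Gamma prior is conjugate for the Poisson rate, so λ | data ~ Gamma(3+85, 16+6) = Gamma(88, 22).
The posterior predictive for a window of length T is Negative Binomial with variance T·α'·(β'+T)/β'² = 9·88·31/484 = 558/11.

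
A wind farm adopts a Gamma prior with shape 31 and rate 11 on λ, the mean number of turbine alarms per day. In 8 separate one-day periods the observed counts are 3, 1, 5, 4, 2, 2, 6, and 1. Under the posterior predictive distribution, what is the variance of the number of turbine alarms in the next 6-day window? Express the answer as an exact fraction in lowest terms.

Total count: 3 + 1 + 5 + 4 + 2 + 2 + 6 + 1 = 24.
Total exposure: 8 days.
Conjugate update: add total count to the shape and total exposure to the rate, giving Gamma(55, 19).
The posterior predictive for a window of length T is Negative Binomial with variance T·α'·(β'+T)/β'² = 6·55·25/361 = 8250/361.

8250/361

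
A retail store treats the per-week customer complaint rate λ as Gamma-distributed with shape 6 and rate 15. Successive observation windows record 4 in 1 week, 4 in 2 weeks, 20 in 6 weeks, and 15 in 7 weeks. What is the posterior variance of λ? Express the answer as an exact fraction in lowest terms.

Total count: 4 + 4 + 20 + 15 = 43.
Total exposure: 1 + 2 + 6 + 7 = 16 weeks.
Conjugate update: add total count to the shape and total exposure to the rate, giving Gamma(49, 31).
Posterior variance = α'/β'² = 49/961.

49/961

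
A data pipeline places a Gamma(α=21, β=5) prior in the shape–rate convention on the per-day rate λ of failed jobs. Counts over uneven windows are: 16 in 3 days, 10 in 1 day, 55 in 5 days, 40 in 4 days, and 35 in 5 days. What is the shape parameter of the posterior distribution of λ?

177

Total count: 16 + 10 + 55 + 40 + 35 = 156.
Total exposure: 3 + 1 + 5 + 4 + 5 = 18 days.
The Gamma prior is conjugate for the Poisson rate, so λ | data ~ Gamma(21+156, 5+18) = Gamma(177, 23).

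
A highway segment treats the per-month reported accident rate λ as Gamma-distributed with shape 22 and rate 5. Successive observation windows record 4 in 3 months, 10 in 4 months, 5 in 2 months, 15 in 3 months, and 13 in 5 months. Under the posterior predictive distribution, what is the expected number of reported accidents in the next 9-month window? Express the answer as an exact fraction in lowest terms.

Total count: 4 + 10 + 5 + 15 + 13 = 47.
Total exposure: 3 + 4 + 2 + 3 + 5 = 17 months.
By Gamma–Poisson conjugacy, the posterior is Gamma(α + Σx, β + Σt) = Gamma(22 + 47, 5 + 17) = Gamma(69, 22).
Predictive mean over a 9-month window = T·E[λ|data] = 9·69/22 = 621/22.

621/22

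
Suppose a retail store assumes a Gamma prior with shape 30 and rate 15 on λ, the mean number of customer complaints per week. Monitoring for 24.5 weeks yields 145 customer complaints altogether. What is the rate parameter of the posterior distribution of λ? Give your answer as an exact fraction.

79/2

Total count 145 over total exposure 24.5 weeks.
Gamma(α, β) with Poisson data over total exposure Σt gives posterior Gamma(α+Σx, β+Σt) = Gamma(175, 79/2).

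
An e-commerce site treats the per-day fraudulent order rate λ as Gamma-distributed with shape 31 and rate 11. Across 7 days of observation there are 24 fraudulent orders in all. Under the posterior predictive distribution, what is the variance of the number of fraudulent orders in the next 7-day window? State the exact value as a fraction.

9625/324

Total count 24 over total exposure 7 days.
Posterior: α' = 31 + 24 = 55, β' = 11 + 7 = 18.
The posterior predictive for a window of length T is Negative Binomial with variance T·α'·(β'+T)/β'² = 7·55·25/324 = 9625/324.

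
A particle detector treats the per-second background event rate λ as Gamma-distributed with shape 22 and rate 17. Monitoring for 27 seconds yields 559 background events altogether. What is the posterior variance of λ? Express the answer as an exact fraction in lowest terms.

581/1936

Total count 559 over total exposure 27 seconds.
Posterior: α' = 22 + 559 = 581, β' = 17 + 27 = 44.
Posterior variance = α'/β'² = 581/1936.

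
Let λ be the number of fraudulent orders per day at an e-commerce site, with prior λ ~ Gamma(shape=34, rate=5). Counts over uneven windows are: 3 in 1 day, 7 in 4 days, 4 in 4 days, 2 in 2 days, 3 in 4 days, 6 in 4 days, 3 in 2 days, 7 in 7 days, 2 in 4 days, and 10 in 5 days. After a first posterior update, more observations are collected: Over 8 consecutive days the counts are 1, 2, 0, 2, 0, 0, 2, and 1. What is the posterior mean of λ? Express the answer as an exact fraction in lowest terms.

89/50

Total count: 3 + 7 + 4 + 2 + 3 + 6 + 3 + 7 + 2 + 10 = 47.
Total exposure: 1 + 4 + 4 + 2 + 4 + 4 + 2 + 7 + 4 + 5 = 37 days.
After the first batch: Gamma(34 + 47, 5 + 37) = Gamma(81, 42).
Total count: 1 + 2 + 0 + 2 + 0 + 0 + 2 + 1 = 8.
Total exposure: 8 days.
After the second batch: Gamma(81 + 8, 42 + 8) = Gamma(89, 50).
Posterior mean = α'/β' = 89/50.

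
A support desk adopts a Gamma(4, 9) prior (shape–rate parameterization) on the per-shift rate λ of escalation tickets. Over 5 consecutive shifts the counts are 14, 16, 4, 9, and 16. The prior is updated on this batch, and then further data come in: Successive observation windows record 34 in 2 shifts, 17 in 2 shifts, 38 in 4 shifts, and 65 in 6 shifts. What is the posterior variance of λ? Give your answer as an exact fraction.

31/112

Total count: 14 + 16 + 4 + 9 + 16 = 59.
Total exposure: 5 shifts.
After the first batch: Gamma(4 + 59, 9 + 5) = Gamma(63, 14).
Total count: 34 + 17 + 38 + 65 = 154.
Total exposure: 2 + 2 + 4 + 6 = 14 shifts.
After the second batch: Gamma(63 + 154, 14 + 14) = Gamma(217, 28).
Posterior variance = α'/β'² = 217/784 = 31/112.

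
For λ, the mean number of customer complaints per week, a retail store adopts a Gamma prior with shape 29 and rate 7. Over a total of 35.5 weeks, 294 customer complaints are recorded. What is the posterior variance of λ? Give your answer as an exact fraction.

Total count 294 over total exposure 35.5 weeks.
Conjugate update: add total count to the shape and total exposure to the rate, giving Gamma(323, 85/2).
Posterior variance = α'/β'² = 323/(7225/4) = 76/425.

76/425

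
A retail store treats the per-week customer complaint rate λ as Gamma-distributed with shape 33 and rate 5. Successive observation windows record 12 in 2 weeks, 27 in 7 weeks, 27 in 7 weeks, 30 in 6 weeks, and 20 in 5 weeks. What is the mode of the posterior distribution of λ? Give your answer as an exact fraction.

37/8

Total count: 12 + 27 + 27 + 30 + 20 = 116.
Total exposure: 2 + 7 + 7 + 6 + 5 = 27 weeks.
By Gamma–Poisson conjugacy, the posterior is Gamma(α + Σx, β + Σt) = Gamma(33 + 116, 5 + 27) = Gamma(149, 32).
Posterior mode = (α'−1)/β' = 148/32 = 37/8.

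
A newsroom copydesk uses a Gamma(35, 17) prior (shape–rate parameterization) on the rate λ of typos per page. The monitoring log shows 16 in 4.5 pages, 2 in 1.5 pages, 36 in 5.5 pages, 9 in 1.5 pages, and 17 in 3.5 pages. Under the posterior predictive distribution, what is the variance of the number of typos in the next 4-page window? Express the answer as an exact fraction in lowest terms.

69000/4489

Total count: 16 + 2 + 36 + 9 + 17 = 80.
Total exposure: 4.5 + 1.5 + 5.5 + 1.5 + 3.5 = 16.5 pages.
Posterior: α' = 35 + 80 = 115, β' = 17 + 16.5 = 67/2.
The posterior predictive for a window of length T is Negative Binomial with variance T·α'·(β'+T)/β'² = 4·115·(75/2)/(4489/4) = 69000/4489.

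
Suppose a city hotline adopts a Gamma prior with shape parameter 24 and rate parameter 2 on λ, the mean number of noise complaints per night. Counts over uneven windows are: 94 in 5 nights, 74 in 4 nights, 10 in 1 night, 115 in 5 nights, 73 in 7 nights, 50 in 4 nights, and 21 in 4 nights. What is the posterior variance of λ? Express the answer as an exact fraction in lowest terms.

461/1024

Total count: 94 + 74 + 10 + 115 + 73 + 50 + 21 = 437.
Total exposure: 5 + 4 + 1 + 5 + 7 + 4 + 4 = 30 nights.
The Gamma prior is conjugate for the Poisson rate, so λ | data ~ Gamma(24+437, 2+30) = Gamma(461, 32).
Posterior variance = α'/β'² = 461/1024.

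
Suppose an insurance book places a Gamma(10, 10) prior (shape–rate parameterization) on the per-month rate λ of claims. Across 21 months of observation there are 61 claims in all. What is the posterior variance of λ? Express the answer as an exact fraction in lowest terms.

Total count 61 over total exposure 21 months.
Posterior: α' = 10 + 61 = 71, β' = 10 + 21 = 31.
Posterior variance = α'/β'² = 71/961.

71/961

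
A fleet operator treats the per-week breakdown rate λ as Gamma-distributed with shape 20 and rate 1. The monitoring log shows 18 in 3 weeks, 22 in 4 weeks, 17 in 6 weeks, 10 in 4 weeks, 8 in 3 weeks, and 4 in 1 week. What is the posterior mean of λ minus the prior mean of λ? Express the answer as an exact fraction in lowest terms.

Total count: 18 + 22 + 17 + 10 + 8 + 4 = 79.
Total exposure: 3 + 4 + 6 + 4 + 3 + 1 = 21 weeks.
By Gamma–Poisson conjugacy, the posterior is Gamma(α + Σx, β + Σt) = Gamma(20 + 79, 1 + 21) = Gamma(99, 22).
Posterior mean = 99/22 = 9/2; prior mean = 20/1 = 20. Difference = 9/2 − 20 = -31/2.

-31/2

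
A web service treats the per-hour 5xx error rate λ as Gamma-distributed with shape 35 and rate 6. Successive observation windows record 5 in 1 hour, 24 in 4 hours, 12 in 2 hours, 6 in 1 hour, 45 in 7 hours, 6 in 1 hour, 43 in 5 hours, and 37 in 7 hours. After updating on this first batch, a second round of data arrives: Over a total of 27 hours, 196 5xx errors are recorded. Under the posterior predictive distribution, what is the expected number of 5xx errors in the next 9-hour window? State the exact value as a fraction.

3681/61

Total count: 5 + 24 + 12 + 6 + 45 + 6 + 43 + 37 = 178.
Total exposure: 1 + 4 + 2 + 1 + 7 + 1 + 5 + 7 = 28 hours.
After the first batch: Gamma(35 + 178, 6 + 28) = Gamma(213, 34).
Total count 196 over total exposure 27 hours.
After the second batch: Gamma(213 + 196, 34 + 27) = Gamma(409, 61).
Predictive mean over a 9-hour window = T·E[λ|data] = 9·409/61 = 3681/61.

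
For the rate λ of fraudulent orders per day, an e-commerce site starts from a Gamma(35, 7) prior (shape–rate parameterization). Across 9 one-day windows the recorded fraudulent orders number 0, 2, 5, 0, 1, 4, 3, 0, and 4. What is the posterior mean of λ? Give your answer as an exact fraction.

27/8

Total count: 0 + 2 + 5 + 0 + 1 + 4 + 3 + 0 + 4 = 19.
Total exposure: 9 days.
The Gamma prior is conjugate for the Poisson rate, so λ | data ~ Gamma(35+19, 7+9) = Gamma(54, 16).
Posterior mean = α'/β' = 54/16 = 27/8.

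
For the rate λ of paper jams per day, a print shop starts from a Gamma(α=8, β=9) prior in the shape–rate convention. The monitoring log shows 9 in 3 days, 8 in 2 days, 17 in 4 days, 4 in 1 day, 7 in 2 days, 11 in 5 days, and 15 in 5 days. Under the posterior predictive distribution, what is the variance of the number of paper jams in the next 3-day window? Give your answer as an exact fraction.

8058/961

Total count: 9 + 8 + 17 + 4 + 7 + 11 + 15 = 71.
Total exposure: 3 + 2 + 4 + 1 + 2 + 5 + 5 = 22 days.
Gamma(α, β) with Poisson data over total exposure Σt gives posterior Gamma(α+Σx, β+Σt) = Gamma(79, 31).
The posterior predictive for a window of length T is Negative Binomial with variance T·α'·(β'+T)/β'² = 3·79·34/961 = 8058/961.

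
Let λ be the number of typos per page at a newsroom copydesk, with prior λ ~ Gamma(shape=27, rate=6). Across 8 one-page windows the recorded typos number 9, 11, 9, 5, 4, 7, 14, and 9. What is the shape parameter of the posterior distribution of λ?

95

Total count: 9 + 11 + 9 + 5 + 4 + 7 + 14 + 9 = 68.
Total exposure: 8 pages.
The Gamma prior is conjugate for the Poisson rate, so λ | data ~ Gamma(27+68, 6+8) = Gamma(95, 14).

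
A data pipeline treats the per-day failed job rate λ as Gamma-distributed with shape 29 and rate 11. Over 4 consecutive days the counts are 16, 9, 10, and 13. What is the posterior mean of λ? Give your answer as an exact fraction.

77/15

Total count: 16 + 9 + 10 + 13 = 48.
Total exposure: 4 days.
By Gamma–Poisson conjugacy, the posterior is Gamma(α + Σx, β + Σt) = Gamma(29 + 48, 11 + 4) = Gamma(77, 15).
Posterior mean = α'/β' = 77/15.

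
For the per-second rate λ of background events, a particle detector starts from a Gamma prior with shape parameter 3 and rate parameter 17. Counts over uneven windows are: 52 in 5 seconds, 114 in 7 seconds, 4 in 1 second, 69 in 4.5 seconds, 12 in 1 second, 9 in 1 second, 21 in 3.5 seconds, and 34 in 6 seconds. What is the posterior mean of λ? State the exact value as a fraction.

159/23

Total count: 52 + 114 + 4 + 69 + 12 + 9 + 21 + 34 = 315.
Total exposure: 5 + 7 + 1 + 4.5 + 1 + 1 + 3.5 + 6 = 29 seconds.
Gamma(α, β) with Poisson data over total exposure Σt gives posterior Gamma(α+Σx, β+Σt) = Gamma(318, 46).
Posterior mean = α'/β' = 318/46 = 159/23.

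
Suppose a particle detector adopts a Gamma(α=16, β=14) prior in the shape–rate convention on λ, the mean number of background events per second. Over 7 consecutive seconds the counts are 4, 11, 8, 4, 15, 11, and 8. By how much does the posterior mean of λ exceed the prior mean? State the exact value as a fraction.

53/21

Total count: 4 + 11 + 8 + 4 + 15 + 11 + 8 = 61.
Total exposure: 7 seconds.
Conjugate update: add total count to the shape and total exposure to the rate, giving Gamma(77, 21).
Posterior mean = 77/21 = 11/3; prior mean = 16/14 = 8/7. Difference = 11/3 − 8/7 = 53/21.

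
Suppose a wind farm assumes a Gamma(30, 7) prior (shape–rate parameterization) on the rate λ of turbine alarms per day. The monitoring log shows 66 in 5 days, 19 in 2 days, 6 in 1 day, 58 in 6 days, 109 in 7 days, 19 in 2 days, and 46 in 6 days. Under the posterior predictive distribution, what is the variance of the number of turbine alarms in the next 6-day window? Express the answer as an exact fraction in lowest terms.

2471/36

Total count: 66 + 19 + 6 + 58 + 109 + 19 + 46 = 323.
Total exposure: 5 + 2 + 1 + 6 + 7 + 2 + 6 = 29 days.
Gamma(α, β) with Poisson data over total exposure Σt gives posterior Gamma(α+Σx, β+Σt) = Gamma(353, 36).
The posterior predictive for a window of length T is Negative Binomial with variance T·α'·(β'+T)/β'² = 6·353·42/1296 = 2471/36.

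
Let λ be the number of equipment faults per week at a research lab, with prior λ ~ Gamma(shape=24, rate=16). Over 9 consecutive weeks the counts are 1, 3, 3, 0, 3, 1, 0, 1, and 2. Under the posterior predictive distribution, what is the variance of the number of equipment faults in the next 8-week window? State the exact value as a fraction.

Total count: 1 + 3 + 3 + 0 + 3 + 1 + 0 + 1 + 2 = 14.
Total exposure: 9 weeks.
Gamma(α, β) with Poisson data over total exposure Σt gives posterior Gamma(α+Σx, β+Σt) = Gamma(38, 25).
The posterior predictive for a window of length T is Negative Binomial with variance T·α'·(β'+T)/β'² = 8·38·33/625 = 10032/625.

10032/625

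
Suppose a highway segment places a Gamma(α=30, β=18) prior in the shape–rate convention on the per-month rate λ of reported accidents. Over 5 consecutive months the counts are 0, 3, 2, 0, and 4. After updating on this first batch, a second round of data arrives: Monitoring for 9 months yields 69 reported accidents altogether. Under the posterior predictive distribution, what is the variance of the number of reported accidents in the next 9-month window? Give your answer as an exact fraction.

9963/256

Total count: 0 + 3 + 2 + 0 + 4 = 9.
Total exposure: 5 months.
After the first batch: Gamma(30 + 9, 18 + 5) = Gamma(39, 23).
Total count 69 over total exposure 9 months.
After the second batch: Gamma(39 + 69, 23 + 9) = Gamma(108, 32).
The posterior predictive for a window of length T is Negative Binomial with variance T·α'·(β'+T)/β'² = 9·108·41/1024 = 9963/256.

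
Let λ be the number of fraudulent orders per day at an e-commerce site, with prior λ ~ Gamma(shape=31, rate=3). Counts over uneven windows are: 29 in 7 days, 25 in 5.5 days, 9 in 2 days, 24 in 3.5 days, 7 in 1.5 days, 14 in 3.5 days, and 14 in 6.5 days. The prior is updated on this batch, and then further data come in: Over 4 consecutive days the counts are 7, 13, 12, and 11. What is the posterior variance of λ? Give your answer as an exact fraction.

Total count: 29 + 25 + 9 + 24 + 7 + 14 + 14 = 122.
Total exposure: 7 + 5.5 + 2 + 3.5 + 1.5 + 3.5 + 6.5 = 29.5 days.
After the first batch: Gamma(31 + 122, 3 + 29.5) = Gamma(153, 65/2).
Total count: 7 + 13 + 12 + 11 = 43.
Total exposure: 4 days.
After the second batch: Gamma(153 + 43, 65/2 + 4) = Gamma(196, 73/2).
Posterior variance = α'/β'² = 196/(5329/4) = 784/5329.

784/5329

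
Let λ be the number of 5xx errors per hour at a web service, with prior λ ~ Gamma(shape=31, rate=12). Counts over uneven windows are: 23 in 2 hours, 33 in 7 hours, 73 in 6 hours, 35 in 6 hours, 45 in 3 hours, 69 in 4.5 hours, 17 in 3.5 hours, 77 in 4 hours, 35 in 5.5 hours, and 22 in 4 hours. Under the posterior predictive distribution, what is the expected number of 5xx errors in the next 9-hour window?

Total count: 23 + 33 + 73 + 35 + 45 + 69 + 17 + 77 + 35 + 22 = 429.
Total exposure: 2 + 7 + 6 + 6 + 3 + 4.5 + 3.5 + 4 + 5.5 + 4 = 45.5 hours.
Gamma(α, β) with Poisson data over total exposure Σt gives posterior Gamma(α+Σx, β+Σt) = Gamma(460, 115/2).
Predictive mean over a 9-hour window = T·E[λ|data] = 9·460/(115/2) = 72.

72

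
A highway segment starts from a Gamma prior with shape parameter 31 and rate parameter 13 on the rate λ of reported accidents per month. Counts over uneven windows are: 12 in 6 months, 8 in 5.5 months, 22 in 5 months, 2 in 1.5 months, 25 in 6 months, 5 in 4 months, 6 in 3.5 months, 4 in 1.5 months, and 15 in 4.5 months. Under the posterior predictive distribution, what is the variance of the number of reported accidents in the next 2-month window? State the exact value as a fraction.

54600/10201

Total count: 12 + 8 + 22 + 2 + 25 + 5 + 6 + 4 + 15 = 99.
Total exposure: 6 + 5.5 + 5 + 1.5 + 6 + 4 + 3.5 + 1.5 + 4.5 = 37.5 months.
The Gamma prior is conjugate for the Poisson rate, so λ | data ~ Gamma(31+99, 13+37.5) = Gamma(130, 101/2).
The posterior predictive for a window of length T is Negative Binomial with variance T·α'·(β'+T)/β'² = 2·130·(105/2)/(10201/4) = 54600/10201.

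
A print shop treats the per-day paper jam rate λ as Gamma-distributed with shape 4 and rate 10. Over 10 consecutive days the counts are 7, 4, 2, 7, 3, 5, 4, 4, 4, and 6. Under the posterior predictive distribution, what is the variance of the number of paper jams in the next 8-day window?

Total count: 7 + 4 + 2 + 7 + 3 + 5 + 4 + 4 + 4 + 6 = 46.
Total exposure: 10 days.
By Gamma–Poisson conjugacy, the posterior is Gamma(α + Σx, β + Σt) = Gamma(4 + 46, 10 + 10) = Gamma(50, 20).
The posterior predictive for a window of length T is Negative Binomial with variance T·α'·(β'+T)/β'² = 8·50·28/400 = 28.

28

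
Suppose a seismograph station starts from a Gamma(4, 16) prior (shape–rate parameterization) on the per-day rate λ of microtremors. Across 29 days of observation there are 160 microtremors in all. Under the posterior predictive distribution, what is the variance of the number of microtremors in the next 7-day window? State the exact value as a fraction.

59696/2025

Total count 160 over total exposure 29 days.
By Gamma–Poisson conjugacy, the posterior is Gamma(α + Σx, β + Σt) = Gamma(4 + 160, 16 + 29) = Gamma(164, 45).
The posterior predictive for a window of length T is Negative Binomial with variance T·α'·(β'+T)/β'² = 7·164·52/2025 = 59696/2025.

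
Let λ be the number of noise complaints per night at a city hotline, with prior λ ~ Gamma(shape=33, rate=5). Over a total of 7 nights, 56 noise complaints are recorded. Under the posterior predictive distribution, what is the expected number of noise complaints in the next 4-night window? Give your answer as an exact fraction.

Total count 56 over total exposure 7 nights.
Conjugate update: add total count to the shape and total exposure to the rate, giving Gamma(89, 12).
Predictive mean over a 4-night window = T·E[λ|data] = 4·89/12 = 89/3.

89/3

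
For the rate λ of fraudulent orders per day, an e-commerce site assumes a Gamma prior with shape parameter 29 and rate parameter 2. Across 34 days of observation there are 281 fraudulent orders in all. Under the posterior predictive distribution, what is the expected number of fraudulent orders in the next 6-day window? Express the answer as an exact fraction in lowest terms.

Total count 281 over total exposure 34 days.
The Gamma prior is conjugate for the Poisson rate, so λ | data ~ Gamma(29+281, 2+34) = Gamma(310, 36).
Predictive mean over a 6-day window = T·E[λ|data] = 6·310/36 = 155/3.

155/3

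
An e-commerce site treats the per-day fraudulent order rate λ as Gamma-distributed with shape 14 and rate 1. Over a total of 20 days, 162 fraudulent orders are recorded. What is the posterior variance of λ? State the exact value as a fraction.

Total count 162 over total exposure 20 days.
Conjugate update: add total count to the shape and total exposure to the rate, giving Gamma(176, 21).
Posterior variance = α'/β'² = 176/441.

176/441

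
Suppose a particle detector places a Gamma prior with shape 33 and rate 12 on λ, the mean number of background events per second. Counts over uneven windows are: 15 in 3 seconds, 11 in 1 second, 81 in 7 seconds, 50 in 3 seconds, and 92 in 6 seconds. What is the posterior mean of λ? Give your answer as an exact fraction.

Total count: 15 + 11 + 81 + 50 + 92 = 249.
Total exposure: 3 + 1 + 7 + 3 + 6 = 20 seconds.
Conjugate update: add total count to the shape and total exposure to the rate, giving Gamma(282, 32).
Posterior mean = α'/β' = 282/32 = 141/16.

141/16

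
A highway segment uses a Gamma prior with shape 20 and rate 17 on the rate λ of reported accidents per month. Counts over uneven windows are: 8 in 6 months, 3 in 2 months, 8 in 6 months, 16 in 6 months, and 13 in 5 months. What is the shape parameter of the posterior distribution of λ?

68

Total count: 8 + 3 + 8 + 16 + 13 = 48.
Total exposure: 6 + 2 + 6 + 6 + 5 = 25 months.
Posterior: α' = 20 + 48 = 68, β' = 17 + 25 = 42.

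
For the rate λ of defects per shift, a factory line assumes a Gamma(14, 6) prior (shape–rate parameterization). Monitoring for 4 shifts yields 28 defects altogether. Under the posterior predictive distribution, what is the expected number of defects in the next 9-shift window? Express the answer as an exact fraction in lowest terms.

Total count 28 over total exposure 4 shifts.
The Gamma prior is conjugate for the Poisson rate, so λ | data ~ Gamma(14+28, 6+4) = Gamma(42, 10).
Predictive mean over a 9-shift window = T·E[λ|data] = 9·42/10 = 189/5.

189/5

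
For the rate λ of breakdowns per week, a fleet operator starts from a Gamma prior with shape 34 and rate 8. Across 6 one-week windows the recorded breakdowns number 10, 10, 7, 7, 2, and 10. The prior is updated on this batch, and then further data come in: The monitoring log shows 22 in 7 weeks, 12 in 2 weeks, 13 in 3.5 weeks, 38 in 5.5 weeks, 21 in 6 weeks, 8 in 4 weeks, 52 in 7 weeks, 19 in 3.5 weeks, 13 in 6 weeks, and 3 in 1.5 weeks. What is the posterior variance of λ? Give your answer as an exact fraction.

Total count: 10 + 10 + 7 + 7 + 2 + 10 = 46.
Total exposure: 6 weeks.
After the first batch: Gamma(34 + 46, 8 + 6) = Gamma(80, 14).
Total count: 22 + 12 + 13 + 38 + 21 + 8 + 52 + 19 + 13 + 3 = 201.
Total exposure: 7 + 2 + 3.5 + 5.5 + 6 + 4 + 7 + 3.5 + 6 + 1.5 = 46 weeks.
After the second batch: Gamma(80 + 201, 14 + 46) = Gamma(281, 60).
Posterior variance = α'/β'² = 281/3600.

281/3600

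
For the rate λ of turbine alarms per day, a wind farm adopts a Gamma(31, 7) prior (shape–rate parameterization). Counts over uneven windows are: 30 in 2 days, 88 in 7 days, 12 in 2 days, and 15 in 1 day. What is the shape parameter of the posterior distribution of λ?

Total count: 30 + 88 + 12 + 15 = 145.
Total exposure: 2 + 7 + 2 + 1 = 12 days.
Gamma(α, β) with Poisson data over total exposure Σt gives posterior Gamma(α+Σx, β+Σt) = Gamma(176, 19).

176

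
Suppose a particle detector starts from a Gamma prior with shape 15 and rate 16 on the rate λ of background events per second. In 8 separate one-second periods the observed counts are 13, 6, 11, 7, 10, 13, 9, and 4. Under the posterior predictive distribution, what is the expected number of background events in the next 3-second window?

11

Total count: 13 + 6 + 11 + 7 + 10 + 13 + 9 + 4 = 73.
Total exposure: 8 seconds.
Gamma(α, β) with Poisson data over total exposure Σt gives posterior Gamma(α+Σx, β+Σt) = Gamma(88, 24).
Predictive mean over a 3-second window = T·E[λ|data] = 3·88/24 = 11.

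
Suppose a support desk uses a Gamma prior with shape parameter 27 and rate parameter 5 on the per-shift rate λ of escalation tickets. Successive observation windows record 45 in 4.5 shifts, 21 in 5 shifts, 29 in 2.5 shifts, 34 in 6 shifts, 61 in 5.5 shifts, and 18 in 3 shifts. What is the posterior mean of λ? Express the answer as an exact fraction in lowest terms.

470/63

Total count: 45 + 21 + 29 + 34 + 61 + 18 = 208.
Total exposure: 4.5 + 5 + 2.5 + 6 + 5.5 + 3 = 26.5 shifts.
The Gamma prior is conjugate for the Poisson rate, so λ | data ~ Gamma(27+208, 5+26.5) = Gamma(235, 63/2).
Posterior mean = α'/β' = 235/(63/2) = 470/63.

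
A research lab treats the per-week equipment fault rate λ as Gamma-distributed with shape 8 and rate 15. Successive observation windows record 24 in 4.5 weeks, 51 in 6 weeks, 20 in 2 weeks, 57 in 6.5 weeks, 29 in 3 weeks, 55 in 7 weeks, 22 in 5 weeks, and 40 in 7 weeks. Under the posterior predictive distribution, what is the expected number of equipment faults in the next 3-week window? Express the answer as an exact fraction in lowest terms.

Total count: 24 + 51 + 20 + 57 + 29 + 55 + 22 + 40 = 298.
Total exposure: 4.5 + 6 + 2 + 6.5 + 3 + 7 + 5 + 7 = 41 weeks.
By Gamma–Poisson conjugacy, the posterior is Gamma(α + Σx, β + Σt) = Gamma(8 + 298, 15 + 41) = Gamma(306, 56).
Predictive mean over a 3-week window = T·E[λ|data] = 3·306/56 = 459/28.

459/28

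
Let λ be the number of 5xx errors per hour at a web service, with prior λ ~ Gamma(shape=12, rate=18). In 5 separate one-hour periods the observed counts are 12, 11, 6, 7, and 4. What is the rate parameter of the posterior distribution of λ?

23

Total count: 12 + 11 + 6 + 7 + 4 = 40.
Total exposure: 5 hours.
Gamma(α, β) with Poisson data over total exposure Σt gives posterior Gamma(α+Σx, β+Σt) = Gamma(52, 23).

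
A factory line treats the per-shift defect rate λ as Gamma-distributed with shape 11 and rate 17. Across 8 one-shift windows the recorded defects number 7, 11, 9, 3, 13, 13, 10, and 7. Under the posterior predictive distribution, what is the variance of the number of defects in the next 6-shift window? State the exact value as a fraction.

15624/625

Total count: 7 + 11 + 9 + 3 + 13 + 13 + 10 + 7 = 73.
Total exposure: 8 shifts.
Posterior: α' = 11 + 73 = 84, β' = 17 + 8 = 25.
The posterior predictive for a window of length T is Negative Binomial with variance T·α'·(β'+T)/β'² = 6·84·31/625 = 15624/625.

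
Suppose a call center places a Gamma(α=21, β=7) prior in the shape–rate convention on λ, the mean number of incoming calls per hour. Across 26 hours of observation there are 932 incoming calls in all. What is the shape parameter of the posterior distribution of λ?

Total count 932 over total exposure 26 hours.
The Gamma prior is conjugate for the Poisson rate, so λ | data ~ Gamma(21+932, 7+26) = Gamma(953, 33).

953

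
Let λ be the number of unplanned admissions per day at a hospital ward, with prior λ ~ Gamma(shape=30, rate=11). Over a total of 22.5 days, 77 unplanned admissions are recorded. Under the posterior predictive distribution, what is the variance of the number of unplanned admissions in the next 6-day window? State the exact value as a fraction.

101436/4489

Total count 77 over total exposure 22.5 days.
The Gamma prior is conjugate for the Poisson rate, so λ | data ~ Gamma(30+77, 11+22.5) = Gamma(107, 67/2).
The posterior predictive for a window of length T is Negative Binomial with variance T·α'·(β'+T)/β'² = 6·107·(79/2)/(4489/4) = 101436/4489.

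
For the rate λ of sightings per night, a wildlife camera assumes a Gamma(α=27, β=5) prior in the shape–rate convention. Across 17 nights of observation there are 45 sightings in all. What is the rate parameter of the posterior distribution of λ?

Total count 45 over total exposure 17 nights.
The Gamma prior is conjugate for the Poisson rate, so λ | data ~ Gamma(27+45, 5+17) = Gamma(72, 22).

22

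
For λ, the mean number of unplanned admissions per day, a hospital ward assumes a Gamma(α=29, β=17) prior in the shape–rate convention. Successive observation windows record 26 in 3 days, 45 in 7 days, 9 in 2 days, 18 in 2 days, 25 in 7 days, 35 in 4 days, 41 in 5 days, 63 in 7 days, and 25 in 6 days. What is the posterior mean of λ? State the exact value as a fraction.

Total count: 26 + 45 + 9 + 18 + 25 + 35 + 41 + 63 + 25 = 287.
Total exposure: 3 + 7 + 2 + 2 + 7 + 4 + 5 + 7 + 6 = 43 days.
Conjugate update: add total count to the shape and total exposure to the rate, giving Gamma(316, 60).
Posterior mean = α'/β' = 316/60 = 79/15.

79/15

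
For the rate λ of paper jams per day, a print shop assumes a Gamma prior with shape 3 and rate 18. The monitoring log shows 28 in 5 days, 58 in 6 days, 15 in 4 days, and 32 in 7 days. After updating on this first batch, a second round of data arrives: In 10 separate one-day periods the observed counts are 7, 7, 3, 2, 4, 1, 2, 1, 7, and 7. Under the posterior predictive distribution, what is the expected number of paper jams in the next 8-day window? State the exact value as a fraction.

Total count: 28 + 58 + 15 + 32 = 133.
Total exposure: 5 + 6 + 4 + 7 = 22 days.
After the first batch: Gamma(3 + 133, 18 + 22) = Gamma(136, 40).
Total count: 7 + 7 + 3 + 2 + 4 + 1 + 2 + 1 + 7 + 7 = 41.
Total exposure: 10 days.
After the second batch: Gamma(136 + 41, 40 + 10) = Gamma(177, 50).
Predictive mean over an 8-day window = T·E[λ|data] = 8·177/50 = 708/25.

708/25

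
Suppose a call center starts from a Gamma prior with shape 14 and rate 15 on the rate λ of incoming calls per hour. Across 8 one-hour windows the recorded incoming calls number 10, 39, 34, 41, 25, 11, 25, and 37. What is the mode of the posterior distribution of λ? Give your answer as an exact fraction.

Total count: 10 + 39 + 34 + 41 + 25 + 11 + 25 + 37 = 222.
Total exposure: 8 hours.
Posterior: α' = 14 + 222 = 236, β' = 15 + 8 = 23.
Posterior mode = (α'−1)/β' = 235/23.

235/23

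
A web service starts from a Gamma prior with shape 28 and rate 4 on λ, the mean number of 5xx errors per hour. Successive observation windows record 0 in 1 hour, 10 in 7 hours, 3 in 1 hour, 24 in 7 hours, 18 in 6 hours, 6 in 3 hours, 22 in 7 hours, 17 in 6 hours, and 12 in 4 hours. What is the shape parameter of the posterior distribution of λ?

Total count: 0 + 10 + 3 + 24 + 18 + 6 + 22 + 17 + 12 = 112.
Total exposure: 1 + 7 + 1 + 7 + 6 + 3 + 7 + 6 + 4 = 42 hours.
The Gamma prior is conjugate for the Poisson rate, so λ | data ~ Gamma(28+112, 4+42) = Gamma(140, 46).

140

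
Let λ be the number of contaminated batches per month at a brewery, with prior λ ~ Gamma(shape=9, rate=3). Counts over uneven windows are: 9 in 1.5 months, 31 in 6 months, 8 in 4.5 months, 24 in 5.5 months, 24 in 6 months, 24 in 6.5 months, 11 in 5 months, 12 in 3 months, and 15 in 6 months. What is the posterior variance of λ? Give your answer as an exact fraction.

167/2209

Total count: 9 + 31 + 8 + 24 + 24 + 24 + 11 + 12 + 15 = 158.
Total exposure: 1.5 + 6 + 4.5 + 5.5 + 6 + 6.5 + 5 + 3 + 6 = 44 months.
By Gamma–Poisson conjugacy, the posterior is Gamma(α + Σx, β + Σt) = Gamma(9 + 158, 3 + 44) = Gamma(167, 47).
Posterior variance = α'/β'² = 167/2209.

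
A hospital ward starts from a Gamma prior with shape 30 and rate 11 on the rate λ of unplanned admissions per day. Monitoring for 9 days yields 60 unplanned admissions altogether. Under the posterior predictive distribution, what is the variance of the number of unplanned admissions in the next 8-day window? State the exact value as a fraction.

Total count 60 over total exposure 9 days.
Posterior: α' = 30 + 60 = 90, β' = 11 + 9 = 20.
The posterior predictive for a window of length T is Negative Binomial with variance T·α'·(β'+T)/β'² = 8·90·28/400 = 252/5.

252/5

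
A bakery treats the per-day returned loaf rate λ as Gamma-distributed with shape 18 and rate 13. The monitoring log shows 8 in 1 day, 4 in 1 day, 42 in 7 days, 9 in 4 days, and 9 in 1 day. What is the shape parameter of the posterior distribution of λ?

Total count: 8 + 4 + 42 + 9 + 9 = 72.
Total exposure: 1 + 1 + 7 + 4 + 1 = 14 days.
Gamma(α, β) with Poisson data over total exposure Σt gives posterior Gamma(α+Σx, β+Σt) = Gamma(90, 27).

90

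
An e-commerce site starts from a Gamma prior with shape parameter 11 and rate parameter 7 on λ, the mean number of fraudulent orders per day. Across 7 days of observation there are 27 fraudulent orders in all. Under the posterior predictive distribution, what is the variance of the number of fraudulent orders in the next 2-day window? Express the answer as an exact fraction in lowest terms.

Total count 27 over total exposure 7 days.
Gamma(α, β) with Poisson data over total exposure Σt gives posterior Gamma(α+Σx, β+Σt) = Gamma(38, 14).
The posterior predictive for a window of length T is Negative Binomial with variance T·α'·(β'+T)/β'² = 2·38·16/196 = 304/49.

304/49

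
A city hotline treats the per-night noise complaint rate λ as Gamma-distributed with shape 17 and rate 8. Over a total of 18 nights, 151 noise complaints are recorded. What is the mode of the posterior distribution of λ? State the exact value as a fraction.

Total count 151 over total exposure 18 nights.
The Gamma prior is conjugate for the Poisson rate, so λ | data ~ Gamma(17+151, 8+18) = Gamma(168, 26).
Posterior mode = (α'−1)/β' = 167/26.

167/26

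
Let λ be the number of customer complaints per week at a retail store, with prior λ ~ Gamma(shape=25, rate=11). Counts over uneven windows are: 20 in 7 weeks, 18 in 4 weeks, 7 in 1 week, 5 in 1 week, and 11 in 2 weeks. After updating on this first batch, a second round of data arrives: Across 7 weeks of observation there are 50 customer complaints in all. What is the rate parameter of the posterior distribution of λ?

33

Total count: 20 + 18 + 7 + 5 + 11 = 61.
Total exposure: 7 + 4 + 1 + 1 + 2 = 15 weeks.
After the first batch: Gamma(25 + 61, 11 + 15) = Gamma(86, 26).
Total count 50 over total exposure 7 weeks.
After the second batch: Gamma(86 + 50, 26 + 7) = Gamma(136, 33).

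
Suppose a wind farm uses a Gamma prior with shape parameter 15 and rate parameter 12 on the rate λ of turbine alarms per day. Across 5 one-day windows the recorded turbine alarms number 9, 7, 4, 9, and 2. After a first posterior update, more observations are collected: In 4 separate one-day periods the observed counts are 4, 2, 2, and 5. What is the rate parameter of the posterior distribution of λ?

Total count: 9 + 7 + 4 + 9 + 2 = 31.
Total exposure: 5 days.
After the first batch: Gamma(15 + 31, 12 + 5) = Gamma(46, 17).
Total count: 4 + 2 + 2 + 5 = 13.
Total exposure: 4 days.
After the second batch: Gamma(46 + 13, 17 + 4) = Gamma(59, 21).

21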